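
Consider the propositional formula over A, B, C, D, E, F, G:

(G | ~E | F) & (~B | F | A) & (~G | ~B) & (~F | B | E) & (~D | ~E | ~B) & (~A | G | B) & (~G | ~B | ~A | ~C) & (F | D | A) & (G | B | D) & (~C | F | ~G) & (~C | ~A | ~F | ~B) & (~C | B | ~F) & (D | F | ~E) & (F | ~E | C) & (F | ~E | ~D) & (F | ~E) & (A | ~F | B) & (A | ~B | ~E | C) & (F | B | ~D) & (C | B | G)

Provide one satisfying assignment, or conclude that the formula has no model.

A: 1; B: 1; C: 0; D: 0; E: 0; F: 0; G: 0

Branch on G: set G = 0.
Branch on E: set E = 0.
Branch on F: set F = 0.
Branch on B: set B = 1.
From the singleton clause (A), A = 1.
All clauses hold; C, D can take either value.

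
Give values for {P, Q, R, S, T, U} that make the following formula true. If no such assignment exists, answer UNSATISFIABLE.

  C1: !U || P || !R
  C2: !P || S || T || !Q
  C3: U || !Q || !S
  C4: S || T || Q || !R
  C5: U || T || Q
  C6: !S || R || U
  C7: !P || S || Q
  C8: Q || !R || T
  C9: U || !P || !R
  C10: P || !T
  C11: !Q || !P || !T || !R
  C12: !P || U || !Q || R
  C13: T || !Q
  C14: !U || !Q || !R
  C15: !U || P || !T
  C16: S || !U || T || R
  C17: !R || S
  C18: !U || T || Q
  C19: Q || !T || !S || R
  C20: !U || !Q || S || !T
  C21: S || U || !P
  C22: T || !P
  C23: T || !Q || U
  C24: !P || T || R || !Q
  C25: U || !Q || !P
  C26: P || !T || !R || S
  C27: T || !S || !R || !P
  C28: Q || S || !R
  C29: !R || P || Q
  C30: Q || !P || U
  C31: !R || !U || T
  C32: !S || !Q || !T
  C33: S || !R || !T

P=true; Q=false; R=true; S=true; T=true; U=true

Case P = true:
(T) alone gives T = true.
Case S = true:
(!Q) alone gives Q = false.
(R) alone gives R = true.
(U) alone gives U = true.
This assignment satisfies each clause.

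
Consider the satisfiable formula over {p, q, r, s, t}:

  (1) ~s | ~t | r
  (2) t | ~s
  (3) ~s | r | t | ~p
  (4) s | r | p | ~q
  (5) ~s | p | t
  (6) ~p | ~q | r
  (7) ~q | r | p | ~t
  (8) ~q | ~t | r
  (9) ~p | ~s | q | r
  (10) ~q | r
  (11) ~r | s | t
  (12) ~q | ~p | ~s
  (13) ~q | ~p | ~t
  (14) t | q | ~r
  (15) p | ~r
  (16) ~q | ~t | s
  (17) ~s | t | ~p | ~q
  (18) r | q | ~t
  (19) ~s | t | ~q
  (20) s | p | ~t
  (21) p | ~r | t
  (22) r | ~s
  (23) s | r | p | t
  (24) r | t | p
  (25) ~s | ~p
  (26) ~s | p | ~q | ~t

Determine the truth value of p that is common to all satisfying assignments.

True

Suppose p = 0.
From the singleton clause (~r), r = 0.
From the singleton clause (~q), q = 0.
From the singleton clause (~t), t = 0.
Now (t) is unsatisfied and unit — conflict.
So every satisfying assignment has p = True.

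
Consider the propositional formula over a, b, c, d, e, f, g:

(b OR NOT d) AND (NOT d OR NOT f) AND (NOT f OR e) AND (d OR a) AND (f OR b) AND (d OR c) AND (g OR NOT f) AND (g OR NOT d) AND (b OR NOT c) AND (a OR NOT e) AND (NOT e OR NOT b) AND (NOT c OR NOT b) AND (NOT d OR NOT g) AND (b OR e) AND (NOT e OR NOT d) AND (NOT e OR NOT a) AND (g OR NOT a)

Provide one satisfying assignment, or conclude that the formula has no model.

Branch on b: set b = true.
(NOT e) alone gives e = false.
(NOT f) alone gives f = false.
(NOT c) alone gives c = false.
(d) alone gives d = true.
(g) alone gives g = true.
That conflicts with the unit clause (NOT g).
So b must be the other value — set b = false.
(NOT d) alone gives d = false.
(a) alone gives a = true.
(f) alone gives f = true.
(e) alone gives e = true.
That conflicts with the unit clause (NOT e).
Neither b = true nor b = false works.

UNSATISFIABLE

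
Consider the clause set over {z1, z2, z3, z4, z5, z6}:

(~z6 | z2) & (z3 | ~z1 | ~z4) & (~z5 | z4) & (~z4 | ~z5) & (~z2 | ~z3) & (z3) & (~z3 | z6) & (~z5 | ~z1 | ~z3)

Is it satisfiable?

No, unsatisfiable

Unit clause (z3) forces z3 = 1.
Unit clause (~z2) forces z2 = 0.
Unit clause (~z6) forces z6 = 0.
That conflicts with the unit clause (z6).
No assignment satisfies every clause.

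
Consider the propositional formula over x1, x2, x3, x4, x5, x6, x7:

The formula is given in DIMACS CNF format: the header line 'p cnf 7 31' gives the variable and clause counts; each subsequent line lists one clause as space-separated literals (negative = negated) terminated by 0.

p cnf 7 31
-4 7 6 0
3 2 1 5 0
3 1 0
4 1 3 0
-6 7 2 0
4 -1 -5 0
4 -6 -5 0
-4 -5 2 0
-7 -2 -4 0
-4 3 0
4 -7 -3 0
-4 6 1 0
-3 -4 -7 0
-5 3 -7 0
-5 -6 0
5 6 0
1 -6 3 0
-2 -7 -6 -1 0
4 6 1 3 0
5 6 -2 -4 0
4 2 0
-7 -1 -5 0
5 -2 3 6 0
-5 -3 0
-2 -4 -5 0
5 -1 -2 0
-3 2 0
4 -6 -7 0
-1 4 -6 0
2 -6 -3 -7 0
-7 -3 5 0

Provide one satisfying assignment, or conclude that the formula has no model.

x1=False,  x2=True,  x3=True,  x4=True,  x5=False,  x6=True,  x7=False

Branch on x3: set x3 = True.
(¬x5) alone gives x5 = False.
(x6) alone gives x6 = True.
(x2) alone gives x2 = True.
(¬x1) alone gives x1 = False.
(¬x7) alone gives x7 = False.
No clause remains; x4 is free.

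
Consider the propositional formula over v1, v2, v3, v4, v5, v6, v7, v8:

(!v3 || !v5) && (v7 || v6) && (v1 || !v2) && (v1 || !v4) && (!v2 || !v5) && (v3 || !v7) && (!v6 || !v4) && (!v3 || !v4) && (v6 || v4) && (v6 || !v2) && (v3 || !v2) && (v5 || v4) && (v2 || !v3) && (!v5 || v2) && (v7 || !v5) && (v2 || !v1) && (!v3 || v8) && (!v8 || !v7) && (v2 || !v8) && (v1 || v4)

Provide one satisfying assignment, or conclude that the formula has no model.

Suppose v3 = false.
Unit clause (!v7) forces v7 = false.
Unit clause (v6) forces v6 = true.
Unit clause (!v4) forces v4 = false.
Unit clause (!v2) forces v2 = false.
Unit clause (v5) forces v5 = true.
Now (!v5) is unsatisfied and unit — conflict.
Undo v3 and try v3 = true.
Unit clause (!v5) forces v5 = false.
Unit clause (!v4) forces v4 = false.
Now (v4) is unsatisfied and unit — conflict.
Neither v3 = true nor v3 = false works.

UNSATISFIABLE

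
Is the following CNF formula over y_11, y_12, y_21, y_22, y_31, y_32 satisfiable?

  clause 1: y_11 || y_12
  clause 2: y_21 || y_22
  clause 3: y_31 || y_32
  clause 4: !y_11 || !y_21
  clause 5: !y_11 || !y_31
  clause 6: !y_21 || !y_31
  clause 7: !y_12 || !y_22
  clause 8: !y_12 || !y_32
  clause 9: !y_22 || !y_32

No

Suppose y_11 = true.
(!y_21) alone gives y_21 = false.
(y_22) alone gives y_22 = true.
(!y_31) alone gives y_31 = false.
(y_32) alone gives y_32 = true.
But (!y_32) is also a unit clause — contradiction.
Undo y_11 and try y_11 = false.
(y_12) alone gives y_12 = true.
(!y_22) alone gives y_22 = false.
(y_21) alone gives y_21 = true.
(!y_31) alone gives y_31 = false.
(y_32) alone gives y_32 = true.
But (!y_32) is also a unit clause — contradiction.
Both values of y_11 lead to a conflict.
No assignment satisfies every clause.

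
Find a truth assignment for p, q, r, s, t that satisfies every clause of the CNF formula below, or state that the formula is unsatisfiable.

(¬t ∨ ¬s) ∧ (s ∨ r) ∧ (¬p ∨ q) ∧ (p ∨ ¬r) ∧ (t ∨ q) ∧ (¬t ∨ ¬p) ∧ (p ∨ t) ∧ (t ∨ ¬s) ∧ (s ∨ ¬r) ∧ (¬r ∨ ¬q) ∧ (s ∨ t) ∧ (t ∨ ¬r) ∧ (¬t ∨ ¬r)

UNSATISFIABLE

Suppose t = False.
(q) alone gives q = True.
(p) alone gives p = True.
(¬s) alone gives s = False.
Now (s) is unsatisfied and unit — conflict.
Undo t and try t = True.
(¬s) alone gives s = False.
(r) alone gives r = True.
Now (¬r) is unsatisfied and unit — conflict.
Neither t = True nor t = False works.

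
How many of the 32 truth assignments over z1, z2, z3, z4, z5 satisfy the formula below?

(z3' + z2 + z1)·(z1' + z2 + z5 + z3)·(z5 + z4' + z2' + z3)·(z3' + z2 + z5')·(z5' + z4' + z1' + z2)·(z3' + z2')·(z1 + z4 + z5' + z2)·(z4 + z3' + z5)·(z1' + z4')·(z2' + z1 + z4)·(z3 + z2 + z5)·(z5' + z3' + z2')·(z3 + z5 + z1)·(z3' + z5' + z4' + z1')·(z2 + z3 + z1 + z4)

There are 2^5 = 32 truth assignments over (z1, z2, z3, z4, z5).
Split on z4. With z4 = 1, the clauses containing z4 are satisfied and z4' drops from the rest; 2 of the 2^4 = 16 assignments to the other variables satisfy what remains.
With z4 = 0, by the same count on the reduced clause set, 3 assignments work.
(One model: z1=F, z2=F, z3=F, z4=T, z5=T.)
Total: 2 + 3 = 5.

5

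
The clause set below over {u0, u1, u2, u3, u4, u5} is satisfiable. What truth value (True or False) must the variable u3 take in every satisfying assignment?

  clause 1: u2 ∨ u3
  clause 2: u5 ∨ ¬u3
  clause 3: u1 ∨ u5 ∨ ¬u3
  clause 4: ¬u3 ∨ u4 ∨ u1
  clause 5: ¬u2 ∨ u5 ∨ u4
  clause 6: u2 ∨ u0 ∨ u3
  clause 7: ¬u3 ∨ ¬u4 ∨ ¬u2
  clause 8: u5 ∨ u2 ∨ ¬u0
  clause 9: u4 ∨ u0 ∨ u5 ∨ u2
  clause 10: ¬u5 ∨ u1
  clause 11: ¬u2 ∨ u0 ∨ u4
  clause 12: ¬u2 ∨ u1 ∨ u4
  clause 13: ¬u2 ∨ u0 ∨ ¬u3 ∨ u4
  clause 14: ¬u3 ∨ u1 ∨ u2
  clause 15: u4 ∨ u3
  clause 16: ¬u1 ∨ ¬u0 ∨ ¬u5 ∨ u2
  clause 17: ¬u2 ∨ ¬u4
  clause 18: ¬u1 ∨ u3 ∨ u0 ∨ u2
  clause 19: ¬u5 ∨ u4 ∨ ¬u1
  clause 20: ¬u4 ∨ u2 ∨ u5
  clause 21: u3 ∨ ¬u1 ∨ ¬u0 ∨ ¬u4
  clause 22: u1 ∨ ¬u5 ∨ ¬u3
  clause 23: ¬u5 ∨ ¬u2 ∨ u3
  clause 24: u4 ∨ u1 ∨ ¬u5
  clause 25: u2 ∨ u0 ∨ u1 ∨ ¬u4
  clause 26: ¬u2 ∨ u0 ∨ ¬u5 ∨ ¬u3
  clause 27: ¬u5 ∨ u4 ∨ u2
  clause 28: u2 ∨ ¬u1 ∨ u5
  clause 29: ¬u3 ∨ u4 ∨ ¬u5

Suppose u3 = False.
Unit clause (u2) forces u2 = True.
Unit clause (u4) forces u4 = True.
That conflicts with the unit clause (¬u4).
So every satisfying assignment has u3 = True.

True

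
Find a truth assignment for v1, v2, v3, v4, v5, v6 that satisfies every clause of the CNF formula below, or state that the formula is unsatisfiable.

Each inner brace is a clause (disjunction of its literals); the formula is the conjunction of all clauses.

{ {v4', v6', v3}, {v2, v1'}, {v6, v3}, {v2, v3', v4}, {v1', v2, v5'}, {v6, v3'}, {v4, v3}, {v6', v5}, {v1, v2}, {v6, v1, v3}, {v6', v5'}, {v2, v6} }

Case v2 = 1:
Case v6 = 1:
From the singleton clause (v5), v5 = 1.
That conflicts with the unit clause (v5').
Undo v6 and try v6 = 0.
From the singleton clause (v3), v3 = 1.
That conflicts with the unit clause (v3').
Either choice for v6 ends in contradiction.
Undo v2 and try v2 = 0.
From the singleton clause (v1'), v1 = 0.
That conflicts with the unit clause (v1).
Either choice for v2 ends in contradiction.

UNSATISFIABLE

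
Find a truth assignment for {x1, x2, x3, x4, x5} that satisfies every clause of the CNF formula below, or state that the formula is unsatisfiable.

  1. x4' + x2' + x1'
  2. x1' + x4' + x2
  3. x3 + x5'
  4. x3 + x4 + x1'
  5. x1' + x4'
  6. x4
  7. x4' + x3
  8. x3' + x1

UNSATISFIABLE

Unit clause (x4) forces x4 = 1.
Unit clause (x1') forces x1 = 0.
Unit clause (x3) forces x3 = 1.
That conflicts with the unit clause (x3').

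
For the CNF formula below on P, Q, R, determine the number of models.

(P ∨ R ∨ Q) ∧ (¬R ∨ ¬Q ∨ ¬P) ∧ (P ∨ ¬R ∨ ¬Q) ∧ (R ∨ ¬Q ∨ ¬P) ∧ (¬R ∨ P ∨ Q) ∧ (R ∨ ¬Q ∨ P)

2

There are 2^3 = 8 truth assignments over (P, Q, R).
Check each against the 6 clauses (columns in the order P, Q, R):
  F F F  ✗ fails (P ∨ R ∨ Q)
  F F T  ✗ fails (¬R ∨ P ∨ Q)
  F T F  ✗ fails (R ∨ ¬Q ∨ P)
  F T T  ✗ fails (P ∨ ¬R ∨ ¬Q)
  T F F  ✓ satisfies all
  T F T  ✓ satisfies all
  T T F  ✗ fails (R ∨ ¬Q ∨ ¬P)
  T T T  ✗ fails (¬R ∨ ¬Q ∨ ¬P)
2 of the 8 rows are models.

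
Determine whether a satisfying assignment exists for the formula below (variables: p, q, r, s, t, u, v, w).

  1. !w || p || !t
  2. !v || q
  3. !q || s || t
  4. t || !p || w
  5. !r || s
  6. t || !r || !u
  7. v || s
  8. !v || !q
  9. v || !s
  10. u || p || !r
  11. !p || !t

No, unsatisfiable

Branch on v: set v = false.
The clause (s) is unit, so s = true.
That conflicts with the unit clause (!s).
That branch fails; take v = true instead.
The clause (q) is unit, so q = true.
That conflicts with the unit clause (!q).
Either choice for v ends in contradiction.
No assignment satisfies every clause.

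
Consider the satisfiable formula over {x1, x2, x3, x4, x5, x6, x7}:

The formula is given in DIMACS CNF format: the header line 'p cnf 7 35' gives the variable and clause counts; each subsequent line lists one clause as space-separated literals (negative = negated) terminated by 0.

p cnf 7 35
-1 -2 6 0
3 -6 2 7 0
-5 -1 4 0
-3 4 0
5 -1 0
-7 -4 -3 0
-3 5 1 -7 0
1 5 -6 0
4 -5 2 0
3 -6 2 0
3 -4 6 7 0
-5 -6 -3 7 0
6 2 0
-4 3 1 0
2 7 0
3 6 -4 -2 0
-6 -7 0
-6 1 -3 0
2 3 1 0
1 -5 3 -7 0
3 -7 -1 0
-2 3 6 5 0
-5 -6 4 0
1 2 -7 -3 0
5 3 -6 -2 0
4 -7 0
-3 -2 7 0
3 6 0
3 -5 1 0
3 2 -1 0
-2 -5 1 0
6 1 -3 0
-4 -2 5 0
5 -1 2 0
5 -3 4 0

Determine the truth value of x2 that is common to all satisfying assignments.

True

Suppose x2 = False.
Unit clause (x6) forces x6 = True.
Unit clause (x3) forces x3 = True.
Unit clause (x4) forces x4 = True.
Unit clause (¬x7) forces x7 = False.
That conflicts with the unit clause (x7).
So every satisfying assignment has x2 = True.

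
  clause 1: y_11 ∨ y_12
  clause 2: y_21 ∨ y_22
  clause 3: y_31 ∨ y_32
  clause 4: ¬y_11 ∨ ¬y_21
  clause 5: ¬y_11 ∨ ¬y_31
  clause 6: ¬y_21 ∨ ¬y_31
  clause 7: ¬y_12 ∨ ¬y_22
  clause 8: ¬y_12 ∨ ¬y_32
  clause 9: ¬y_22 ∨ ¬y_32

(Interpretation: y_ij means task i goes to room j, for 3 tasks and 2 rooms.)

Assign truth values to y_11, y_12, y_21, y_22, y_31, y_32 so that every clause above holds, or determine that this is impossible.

UNSATISFIABLE

Suppose y_11 = True.
From the singleton clause (¬y_21), y_21 = False.
From the singleton clause (y_22), y_22 = True.
From the singleton clause (¬y_31), y_31 = False.
From the singleton clause (y_32), y_32 = True.
But (¬y_32) is also a unit clause — contradiction.
That branch fails; take y_11 = False instead.
From the singleton clause (y_12), y_12 = True.
From the singleton clause (¬y_22), y_22 = False.
From the singleton clause (y_21), y_21 = True.
From the singleton clause (¬y_31), y_31 = False.
From the singleton clause (y_32), y_32 = True.
But (¬y_32) is also a unit clause — contradiction.
Both values of y_11 lead to a conflict.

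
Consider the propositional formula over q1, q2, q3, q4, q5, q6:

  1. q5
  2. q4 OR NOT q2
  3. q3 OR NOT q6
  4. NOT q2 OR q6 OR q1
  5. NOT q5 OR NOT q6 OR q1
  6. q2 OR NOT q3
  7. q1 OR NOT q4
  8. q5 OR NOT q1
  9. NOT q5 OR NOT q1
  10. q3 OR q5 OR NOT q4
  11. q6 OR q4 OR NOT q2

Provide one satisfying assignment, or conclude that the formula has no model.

From the singleton clause (q5), q5 = true.
From the singleton clause (NOT q1), q1 = false.
From the singleton clause (NOT q6), q6 = false.
From the singleton clause (NOT q2), q2 = false.
From the singleton clause (NOT q3), q3 = false.
From the singleton clause (NOT q4), q4 = false.
All clauses are satisfied.

q1=false; q2=false; q3=false; q4=false; q5=true; q6=false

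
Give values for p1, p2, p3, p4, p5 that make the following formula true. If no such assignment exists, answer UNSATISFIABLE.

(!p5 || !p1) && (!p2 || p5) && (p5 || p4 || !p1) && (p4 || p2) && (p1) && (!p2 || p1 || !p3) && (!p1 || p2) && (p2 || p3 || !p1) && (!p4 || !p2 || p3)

UNSATISFIABLE

From the singleton clause (p1), p1 = true.
From the singleton clause (!p5), p5 = false.
From the singleton clause (!p2), p2 = false.
That conflicts with the unit clause (p2).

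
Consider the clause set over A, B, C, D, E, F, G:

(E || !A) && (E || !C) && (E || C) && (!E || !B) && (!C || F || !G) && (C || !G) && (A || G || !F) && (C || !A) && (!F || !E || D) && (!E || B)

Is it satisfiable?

Branch on E: set E = true.
From the singleton clause (!B), B = false.
But (B) is also a unit clause — contradiction.
That branch fails; take E = false instead.
From the singleton clause (!A), A = false.
From the singleton clause (!C), C = false.
But (C) is also a unit clause — contradiction.
Both values of E lead to a conflict.
No assignment satisfies every clause.

No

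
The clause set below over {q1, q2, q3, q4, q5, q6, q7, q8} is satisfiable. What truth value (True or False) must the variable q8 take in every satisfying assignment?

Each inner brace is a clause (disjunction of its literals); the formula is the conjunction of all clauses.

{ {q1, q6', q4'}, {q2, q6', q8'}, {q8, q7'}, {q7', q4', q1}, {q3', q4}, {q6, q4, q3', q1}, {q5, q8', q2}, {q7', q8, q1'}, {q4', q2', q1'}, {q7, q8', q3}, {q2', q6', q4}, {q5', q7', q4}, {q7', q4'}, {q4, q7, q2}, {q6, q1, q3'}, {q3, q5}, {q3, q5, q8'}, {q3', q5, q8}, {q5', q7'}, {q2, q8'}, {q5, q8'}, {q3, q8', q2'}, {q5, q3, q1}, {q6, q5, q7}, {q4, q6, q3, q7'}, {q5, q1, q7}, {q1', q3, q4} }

Suppose q8 = 1.
Unit clause (q2) forces q2 = 1.
Unit clause (q5) forces q5 = 1.
Unit clause (q7') forces q7 = 0.
Unit clause (q3) forces q3 = 1.
Unit clause (q4) forces q4 = 1.
Unit clause (q1') forces q1 = 0.
Unit clause (q6') forces q6 = 0.
That conflicts with the unit clause (q6).
So every satisfying assignment has q8 = False.

False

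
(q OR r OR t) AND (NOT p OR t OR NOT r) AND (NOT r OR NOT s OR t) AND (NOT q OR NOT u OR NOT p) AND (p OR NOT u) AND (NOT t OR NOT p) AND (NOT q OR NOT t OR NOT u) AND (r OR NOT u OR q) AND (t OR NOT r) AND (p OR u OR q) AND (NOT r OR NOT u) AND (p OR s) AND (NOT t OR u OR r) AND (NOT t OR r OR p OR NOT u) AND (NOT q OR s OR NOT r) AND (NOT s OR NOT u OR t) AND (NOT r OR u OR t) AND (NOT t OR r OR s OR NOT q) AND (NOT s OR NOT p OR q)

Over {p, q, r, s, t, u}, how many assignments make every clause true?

There are 2^6 = 64 truth assignments over (p, q, r, s, t, u).
Split on s. With s = true, the clauses containing s are satisfied and NOT s drops from the rest; 3 of the 2^5 = 32 assignments to the other variables satisfy what remains.
With s = false, by the same count on the reduced clause set, 1 assignment works.
Total: 3 + 1 = 4.

4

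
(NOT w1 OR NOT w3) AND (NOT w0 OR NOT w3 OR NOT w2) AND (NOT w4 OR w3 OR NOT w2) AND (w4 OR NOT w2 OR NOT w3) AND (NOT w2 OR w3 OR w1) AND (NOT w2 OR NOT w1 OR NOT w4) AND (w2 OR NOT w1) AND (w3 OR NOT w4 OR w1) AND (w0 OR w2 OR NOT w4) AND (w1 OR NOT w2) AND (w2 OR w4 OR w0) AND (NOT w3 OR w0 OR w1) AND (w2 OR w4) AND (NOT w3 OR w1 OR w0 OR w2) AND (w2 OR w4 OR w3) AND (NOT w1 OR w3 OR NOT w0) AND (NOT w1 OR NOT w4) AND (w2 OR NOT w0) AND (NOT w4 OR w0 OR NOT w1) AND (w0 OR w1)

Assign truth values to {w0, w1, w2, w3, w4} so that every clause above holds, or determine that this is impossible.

Try w1 = true.
From the singleton clause (NOT w3), w3 = false.
From the singleton clause (w2), w2 = true.
From the singleton clause (NOT w4), w4 = false.
From the singleton clause (NOT w0), w0 = false.
Every clause now holds.

w0: false,  w1: true,  w2: true,  w3: false,  w4: false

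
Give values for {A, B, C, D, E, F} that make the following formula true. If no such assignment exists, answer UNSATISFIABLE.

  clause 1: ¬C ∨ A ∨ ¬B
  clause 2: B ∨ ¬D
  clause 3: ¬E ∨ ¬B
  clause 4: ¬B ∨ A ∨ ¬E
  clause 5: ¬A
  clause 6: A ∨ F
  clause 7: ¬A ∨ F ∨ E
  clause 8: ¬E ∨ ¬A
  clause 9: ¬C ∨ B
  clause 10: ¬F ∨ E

(¬A) alone gives A = False.
(F) alone gives F = True.
(E) alone gives E = True.
(¬B) alone gives B = False.
(¬D) alone gives D = False.
(¬C) alone gives C = False.
All clauses are satisfied.

A ↦ False,  B ↦ False,  C ↦ False,  D ↦ False,  E ↦ True,  F ↦ True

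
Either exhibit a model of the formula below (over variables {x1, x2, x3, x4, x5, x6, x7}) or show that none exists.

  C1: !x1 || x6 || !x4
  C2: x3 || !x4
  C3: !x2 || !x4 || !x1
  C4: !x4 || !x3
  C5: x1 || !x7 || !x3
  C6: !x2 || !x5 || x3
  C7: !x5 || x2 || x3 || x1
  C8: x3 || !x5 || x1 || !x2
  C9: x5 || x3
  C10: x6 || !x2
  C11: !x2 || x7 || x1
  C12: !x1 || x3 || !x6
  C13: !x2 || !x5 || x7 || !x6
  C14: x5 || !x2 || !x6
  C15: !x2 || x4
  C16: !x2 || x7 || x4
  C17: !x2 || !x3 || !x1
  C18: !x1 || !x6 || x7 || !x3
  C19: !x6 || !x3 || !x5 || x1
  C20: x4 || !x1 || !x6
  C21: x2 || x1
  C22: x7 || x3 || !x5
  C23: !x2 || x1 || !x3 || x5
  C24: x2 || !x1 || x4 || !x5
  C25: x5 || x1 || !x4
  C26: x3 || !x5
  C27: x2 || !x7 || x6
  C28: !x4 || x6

Case x3 = true:
(!x4) alone gives x4 = false.
(!x2) alone gives x2 = false.
(x1) alone gives x1 = true.
(!x6) alone gives x6 = false.
(!x5) alone gives x5 = false.
(!x7) alone gives x7 = false.
This assignment satisfies each clause.

x1=true; x2=false; x3=true; x4=false; x5=false; x6=false; x7=false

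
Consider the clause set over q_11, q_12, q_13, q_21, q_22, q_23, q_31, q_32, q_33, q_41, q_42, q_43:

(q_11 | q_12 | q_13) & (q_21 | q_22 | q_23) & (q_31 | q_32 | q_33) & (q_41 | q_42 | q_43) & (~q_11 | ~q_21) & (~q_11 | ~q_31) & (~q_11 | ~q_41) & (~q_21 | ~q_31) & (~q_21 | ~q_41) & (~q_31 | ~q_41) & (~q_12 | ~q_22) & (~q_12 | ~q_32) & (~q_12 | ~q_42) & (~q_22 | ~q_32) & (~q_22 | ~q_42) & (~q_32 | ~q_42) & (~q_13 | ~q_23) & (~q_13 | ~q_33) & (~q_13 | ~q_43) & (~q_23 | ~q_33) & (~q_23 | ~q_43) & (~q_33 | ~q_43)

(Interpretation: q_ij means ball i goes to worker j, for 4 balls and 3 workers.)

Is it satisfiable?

Try q_11 = 0.
Try q_12 = 1.
Unit clause (~q_22) forces q_22 = 0.
Unit clause (~q_32) forces q_32 = 0.
Unit clause (~q_42) forces q_42 = 0.
Try q_21 = 1.
Unit clause (~q_31) forces q_31 = 0.
Unit clause (q_33) forces q_33 = 1.
Unit clause (~q_41) forces q_41 = 0.
Unit clause (q_43) forces q_43 = 1.
Now (~q_43) is unsatisfied and unit — conflict.
Undo q_21 and try q_21 = 0.
Unit clause (q_23) forces q_23 = 1.
Unit clause (~q_13) forces q_13 = 0.
Unit clause (~q_33) forces q_33 = 0.
Unit clause (q_31) forces q_31 = 1.
Unit clause (~q_41) forces q_41 = 0.
Unit clause (q_43) forces q_43 = 1.
Now (~q_43) is unsatisfied and unit — conflict.
Neither q_21 = 1 nor q_21 = 0 works.
Undo q_12 and try q_12 = 0.
Unit clause (q_13) forces q_13 = 1.
Unit clause (~q_23) forces q_23 = 0.
Unit clause (~q_33) forces q_33 = 0.
Unit clause (~q_43) forces q_43 = 0.
Try q_21 = 1.
Unit clause (~q_31) forces q_31 = 0.
Unit clause (q_32) forces q_32 = 1.
Unit clause (~q_41) forces q_41 = 0.
Unit clause (q_42) forces q_42 = 1.
Now (~q_42) is unsatisfied and unit — conflict.
Undo q_21 and try q_21 = 0.
Unit clause (q_22) forces q_22 = 1.
Unit clause (~q_32) forces q_32 = 0.
Unit clause (q_31) forces q_31 = 1.
Unit clause (~q_41) forces q_41 = 0.
Unit clause (q_42) forces q_42 = 1.
Now (~q_42) is unsatisfied and unit — conflict.
Neither q_21 = 1 nor q_21 = 0 works.
Neither q_12 = 1 nor q_12 = 0 works.
Undo q_11 and try q_11 = 1.
Unit clause (~q_21) forces q_21 = 0.
Unit clause (~q_31) forces q_31 = 0.
Unit clause (~q_41) forces q_41 = 0.
Try q_22 = 1.
Unit clause (~q_12) forces q_12 = 0.
Unit clause (~q_32) forces q_32 = 0.
Unit clause (q_33) forces q_33 = 1.
Unit clause (~q_42) forces q_42 = 0.
Unit clause (q_43) forces q_43 = 1.
Now (~q_43) is unsatisfied and unit — conflict.
Undo q_22 and try q_22 = 0.
Unit clause (q_23) forces q_23 = 1.
Unit clause (~q_13) forces q_13 = 0.
Unit clause (~q_33) forces q_33 = 0.
Unit clause (q_32) forces q_32 = 1.
Unit clause (~q_12) forces q_12 = 0.
Unit clause (~q_42) forces q_42 = 0.
Unit clause (q_43) forces q_43 = 1.
Now (~q_43) is unsatisfied and unit — conflict.
Neither q_22 = 1 nor q_22 = 0 works.
Neither q_11 = 1 nor q_11 = 0 works.
No assignment satisfies every clause.

No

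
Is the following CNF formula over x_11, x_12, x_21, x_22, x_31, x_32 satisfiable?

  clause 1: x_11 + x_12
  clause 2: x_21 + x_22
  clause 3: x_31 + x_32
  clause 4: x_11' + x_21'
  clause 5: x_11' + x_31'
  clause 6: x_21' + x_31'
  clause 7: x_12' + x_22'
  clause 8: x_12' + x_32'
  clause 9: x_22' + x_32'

No, unsatisfiable

Suppose x_11 = 1.
The clause (x_21') is unit, so x_21 = 0.
The clause (x_22) is unit, so x_22 = 1.
The clause (x_31') is unit, so x_31 = 0.
The clause (x_32) is unit, so x_32 = 1.
Now (x_32') is unsatisfied and unit — conflict.
So x_11 must be the other value — set x_11 = 0.
The clause (x_12) is unit, so x_12 = 1.
The clause (x_22') is unit, so x_22 = 0.
The clause (x_21) is unit, so x_21 = 1.
The clause (x_31') is unit, so x_31 = 0.
The clause (x_32) is unit, so x_32 = 1.
Now (x_32') is unsatisfied and unit — conflict.
Neither x_11 = 1 nor x_11 = 0 works.
No assignment satisfies every clause.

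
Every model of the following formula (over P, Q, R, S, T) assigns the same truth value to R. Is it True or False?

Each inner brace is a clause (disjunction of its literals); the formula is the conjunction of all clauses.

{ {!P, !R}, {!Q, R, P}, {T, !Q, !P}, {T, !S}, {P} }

False

Suppose R = true.
The clause (!P) is unit, so P = false.
But (P) is also a unit clause — contradiction.
So every satisfying assignment has R = False.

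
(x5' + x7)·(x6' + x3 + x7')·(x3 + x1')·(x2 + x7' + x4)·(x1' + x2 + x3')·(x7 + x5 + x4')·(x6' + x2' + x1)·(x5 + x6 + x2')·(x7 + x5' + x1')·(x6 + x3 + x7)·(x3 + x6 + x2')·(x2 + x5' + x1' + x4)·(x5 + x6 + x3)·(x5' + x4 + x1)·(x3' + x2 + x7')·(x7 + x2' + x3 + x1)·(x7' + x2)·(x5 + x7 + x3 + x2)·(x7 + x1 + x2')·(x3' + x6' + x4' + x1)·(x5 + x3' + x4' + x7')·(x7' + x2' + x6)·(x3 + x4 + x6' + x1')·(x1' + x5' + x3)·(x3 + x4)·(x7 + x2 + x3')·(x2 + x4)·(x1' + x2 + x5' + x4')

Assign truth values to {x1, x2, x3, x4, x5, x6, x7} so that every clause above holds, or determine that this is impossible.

x1 ↦ 1; x2 ↦ 1; x3 ↦ 1; x4 ↦ 0; x5 ↦ 1; x6 ↦ 1; x7 ↦ 1

Try x5 = 1.
Unit clause (x7) forces x7 = 1.
Unit clause (x2) forces x2 = 1.
Unit clause (x6) forces x6 = 1.
Unit clause (x3) forces x3 = 1.
Unit clause (x1) forces x1 = 1.
All clauses hold; x4 can take either value.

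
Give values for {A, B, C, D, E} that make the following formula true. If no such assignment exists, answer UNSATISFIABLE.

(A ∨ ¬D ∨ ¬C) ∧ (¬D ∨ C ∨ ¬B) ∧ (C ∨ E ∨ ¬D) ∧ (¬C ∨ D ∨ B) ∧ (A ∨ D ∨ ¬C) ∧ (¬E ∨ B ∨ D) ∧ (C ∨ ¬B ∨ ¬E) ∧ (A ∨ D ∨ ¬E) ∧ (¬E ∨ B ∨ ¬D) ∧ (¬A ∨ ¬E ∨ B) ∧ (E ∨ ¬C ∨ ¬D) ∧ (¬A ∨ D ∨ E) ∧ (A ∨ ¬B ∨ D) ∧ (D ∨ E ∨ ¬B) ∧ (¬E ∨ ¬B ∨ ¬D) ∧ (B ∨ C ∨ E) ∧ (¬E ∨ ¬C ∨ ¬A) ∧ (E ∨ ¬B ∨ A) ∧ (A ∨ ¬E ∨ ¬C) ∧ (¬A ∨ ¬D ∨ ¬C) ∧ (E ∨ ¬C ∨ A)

Try A = True.
Try E = False.
The clause (D) is unit, so D = True.
The clause (C) is unit, so C = True.
That conflicts with the unit clause (¬C).
Backtrack on E: now try E = True.
The clause (B) is unit, so B = True.
The clause (C) is unit, so C = True.
That conflicts with the unit clause (¬C).
Either choice for E ends in contradiction.
Backtrack on A: now try A = False.
Try D = False.
The clause (¬C) is unit, so C = False.
The clause (¬E) is unit, so E = False.
The clause (¬B) is unit, so B = False.
That conflicts with the unit clause (B).
Backtrack on D: now try D = True.
The clause (¬C) is unit, so C = False.
The clause (¬B) is unit, so B = False.
The clause (E) is unit, so E = True.
That conflicts with the unit clause (¬E).
Either choice for D ends in contradiction.
Either choice for A ends in contradiction.

UNSATISFIABLE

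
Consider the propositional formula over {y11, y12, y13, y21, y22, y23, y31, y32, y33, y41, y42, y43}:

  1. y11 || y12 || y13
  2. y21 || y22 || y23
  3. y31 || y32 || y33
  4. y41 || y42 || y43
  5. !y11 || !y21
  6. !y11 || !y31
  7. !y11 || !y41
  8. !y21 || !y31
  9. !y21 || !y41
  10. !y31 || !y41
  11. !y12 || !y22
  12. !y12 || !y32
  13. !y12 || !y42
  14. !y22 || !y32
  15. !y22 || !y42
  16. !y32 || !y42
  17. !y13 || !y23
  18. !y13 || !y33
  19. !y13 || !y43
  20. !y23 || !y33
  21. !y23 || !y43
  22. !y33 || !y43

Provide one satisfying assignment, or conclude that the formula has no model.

UNSATISFIABLE

Case y11 = false:
Case y12 = true:
(!y22) alone gives y22 = false.
(!y32) alone gives y32 = false.
(!y42) alone gives y42 = false.
Case y21 = true:
(!y31) alone gives y31 = false.
(y33) alone gives y33 = true.
(!y41) alone gives y41 = false.
(y43) alone gives y43 = true.
That conflicts with the unit clause (!y43).
That branch fails; take y21 = false instead.
(y23) alone gives y23 = true.
(!y13) alone gives y13 = false.
(!y33) alone gives y33 = false.
(y31) alone gives y31 = true.
(!y41) alone gives y41 = false.
(y43) alone gives y43 = true.
That conflicts with the unit clause (!y43).
Neither y21 = true nor y21 = false works.
That branch fails; take y12 = false instead.
(y13) alone gives y13 = true.
(!y23) alone gives y23 = false.
(!y33) alone gives y33 = false.
(!y43) alone gives y43 = false.
Case y21 = true:
(!y31) alone gives y31 = false.
(y32) alone gives y32 = true.
(!y41) alone gives y41 = false.
(y42) alone gives y42 = true.
That conflicts with the unit clause (!y42).
That branch fails; take y21 = false instead.
(y22) alone gives y22 = true.
(!y32) alone gives y32 = false.
(y31) alone gives y31 = true.
(!y41) alone gives y41 = false.
(y42) alone gives y42 = true.
That conflicts with the unit clause (!y42).
Neither y21 = true nor y21 = false works.
Neither y12 = true nor y12 = false works.
That branch fails; take y11 = true instead.
(!y21) alone gives y21 = false.
(!y31) alone gives y31 = false.
(!y41) alone gives y41 = false.
Case y22 = true:
(!y12) alone gives y12 = false.
(!y32) alone gives y32 = false.
(y33) alone gives y33 = true.
(!y42) alone gives y42 = false.
(y43) alone gives y43 = true.
That conflicts with the unit clause (!y43).
That branch fails; take y22 = false instead.
(y23) alone gives y23 = true.
(!y13) alone gives y13 = false.
(!y33) alone gives y33 = false.
(y32) alone gives y32 = true.
(!y12) alone gives y12 = false.
(!y42) alone gives y42 = false.
(y43) alone gives y43 = true.
That conflicts with the unit clause (!y43).
Neither y22 = true nor y22 = false works.
Neither y11 = true nor y11 = false works.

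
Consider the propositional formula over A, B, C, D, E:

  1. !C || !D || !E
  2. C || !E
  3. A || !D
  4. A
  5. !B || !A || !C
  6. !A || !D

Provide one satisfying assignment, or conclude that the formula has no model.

(A) alone gives A = true.
(!D) alone gives D = false.
Case C = true:
(!B) alone gives B = false.
All clauses hold; E can take either value.

A ↦ true; B ↦ false; C ↦ true; D ↦ false; E ↦ false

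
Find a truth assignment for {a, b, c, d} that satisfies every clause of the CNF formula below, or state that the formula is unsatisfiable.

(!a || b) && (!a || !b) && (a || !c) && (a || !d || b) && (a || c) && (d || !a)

Case a = false:
Unit clause (!c) forces c = false.
Now (c) is unsatisfied and unit — conflict.
So a must be the other value — set a = true.
Unit clause (b) forces b = true.
Now (!b) is unsatisfied and unit — conflict.
Both values of a lead to a conflict.

UNSATISFIABLE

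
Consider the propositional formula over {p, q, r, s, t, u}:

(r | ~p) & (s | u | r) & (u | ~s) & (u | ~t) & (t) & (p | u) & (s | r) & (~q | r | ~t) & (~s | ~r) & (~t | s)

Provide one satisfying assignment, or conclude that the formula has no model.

(t) alone gives t = 1.
(u) alone gives u = 1.
(s) alone gives s = 1.
(~r) alone gives r = 0.
(~p) alone gives p = 0.
(~q) alone gives q = 0.
All clauses are satisfied.

p ↦ 0, q ↦ 0, r ↦ 0, s ↦ 1, t ↦ 1, u ↦ 1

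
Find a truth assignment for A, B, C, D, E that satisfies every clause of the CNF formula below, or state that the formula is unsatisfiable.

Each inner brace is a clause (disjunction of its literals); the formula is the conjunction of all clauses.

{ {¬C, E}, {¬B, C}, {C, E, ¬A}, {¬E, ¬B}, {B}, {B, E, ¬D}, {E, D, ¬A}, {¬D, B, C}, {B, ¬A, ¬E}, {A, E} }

(B) alone gives B = True.
(C) alone gives C = True.
(E) alone gives E = True.
That conflicts with the unit clause (¬E).

UNSATISFIABLE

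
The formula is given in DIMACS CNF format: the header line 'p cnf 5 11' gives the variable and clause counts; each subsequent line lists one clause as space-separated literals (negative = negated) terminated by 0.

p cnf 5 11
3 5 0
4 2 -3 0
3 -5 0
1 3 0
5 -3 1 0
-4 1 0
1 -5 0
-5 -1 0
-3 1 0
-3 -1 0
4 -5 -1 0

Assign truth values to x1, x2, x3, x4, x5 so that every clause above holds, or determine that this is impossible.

UNSATISFIABLE

Case x3 = True:
The clause (x1) is unit, so x1 = True.
Now (¬x1) is unsatisfied and unit — conflict.
Backtrack on x3: now try x3 = False.
The clause (x5) is unit, so x5 = True.
Now (¬x5) is unsatisfied and unit — conflict.
Either choice for x3 ends in contradiction.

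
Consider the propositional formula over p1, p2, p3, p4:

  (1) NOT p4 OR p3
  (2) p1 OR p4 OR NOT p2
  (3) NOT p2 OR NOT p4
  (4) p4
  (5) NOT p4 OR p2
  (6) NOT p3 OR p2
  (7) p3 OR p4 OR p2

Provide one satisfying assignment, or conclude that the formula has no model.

Unit clause (p4) forces p4 = true.
Unit clause (p3) forces p3 = true.
Unit clause (NOT p2) forces p2 = false.
Now (p2) is unsatisfied and unit — conflict.

UNSATISFIABLE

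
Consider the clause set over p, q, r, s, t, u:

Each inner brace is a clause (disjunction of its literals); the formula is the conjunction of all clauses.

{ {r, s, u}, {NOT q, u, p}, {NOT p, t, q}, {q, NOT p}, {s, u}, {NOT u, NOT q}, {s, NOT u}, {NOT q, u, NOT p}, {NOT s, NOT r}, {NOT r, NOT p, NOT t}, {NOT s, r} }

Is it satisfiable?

Unsatisfiable

Suppose q = true.
From the singleton clause (NOT u), u = false.
From the singleton clause (p), p = true.
That conflicts with the unit clause (NOT p).
Undo q and try q = false.
From the singleton clause (NOT p), p = false.
Suppose s = true.
From the singleton clause (NOT r), r = false.
That conflicts with the unit clause (r).
Undo s and try s = false.
From the singleton clause (u), u = true.
That conflicts with the unit clause (NOT u).
Neither s = true nor s = false works.
Neither q = true nor q = false works.
No assignment satisfies every clause.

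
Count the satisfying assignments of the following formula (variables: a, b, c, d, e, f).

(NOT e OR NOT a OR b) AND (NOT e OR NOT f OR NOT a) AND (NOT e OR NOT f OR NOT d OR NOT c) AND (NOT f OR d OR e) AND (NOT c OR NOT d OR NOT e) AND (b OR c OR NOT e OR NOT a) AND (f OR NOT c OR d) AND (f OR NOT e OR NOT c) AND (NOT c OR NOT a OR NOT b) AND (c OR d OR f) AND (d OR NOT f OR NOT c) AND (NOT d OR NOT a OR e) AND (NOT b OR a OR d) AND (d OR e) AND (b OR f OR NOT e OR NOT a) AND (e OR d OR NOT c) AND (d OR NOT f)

There are 2^6 = 64 truth assignments over (a, b, c, d, e, f).
Split on e. With e = true, the clauses containing e are satisfied and NOT e drops from the rest; 5 of the 2^5 = 32 assignments to the other variables satisfy what remains.
With e = false, by the same count on the reduced clause set, 8 assignments work.
(One model: a=F, b=F, c=F, d=T, e=F, f=F.)
Total: 5 + 8 = 13.

13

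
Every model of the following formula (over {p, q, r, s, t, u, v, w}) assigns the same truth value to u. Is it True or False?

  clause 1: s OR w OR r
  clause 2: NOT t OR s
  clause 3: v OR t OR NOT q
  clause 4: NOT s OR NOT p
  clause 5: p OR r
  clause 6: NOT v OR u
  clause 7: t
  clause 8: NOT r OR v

True

Suppose u = false.
From the singleton clause (NOT v), v = false.
From the singleton clause (t), t = true.
From the singleton clause (s), s = true.
From the singleton clause (NOT p), p = false.
From the singleton clause (r), r = true.
Now (NOT r) is unsatisfied and unit — conflict.
So every satisfying assignment has u = True.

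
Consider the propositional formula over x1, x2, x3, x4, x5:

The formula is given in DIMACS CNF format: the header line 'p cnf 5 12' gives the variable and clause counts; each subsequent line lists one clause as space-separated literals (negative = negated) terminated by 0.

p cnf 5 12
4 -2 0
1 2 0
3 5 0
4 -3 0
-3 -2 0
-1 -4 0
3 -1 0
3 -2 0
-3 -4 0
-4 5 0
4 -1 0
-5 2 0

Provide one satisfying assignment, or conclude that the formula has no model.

UNSATISFIABLE

Branch on x4: set x4 = True.
(¬x1) alone gives x1 = False.
(x2) alone gives x2 = True.
(¬x3) alone gives x3 = False.
Now (x3) is unsatisfied and unit — conflict.
So x4 must be the other value — set x4 = False.
(¬x2) alone gives x2 = False.
(x1) alone gives x1 = True.
Now (¬x1) is unsatisfied and unit — conflict.
Both values of x4 lead to a conflict.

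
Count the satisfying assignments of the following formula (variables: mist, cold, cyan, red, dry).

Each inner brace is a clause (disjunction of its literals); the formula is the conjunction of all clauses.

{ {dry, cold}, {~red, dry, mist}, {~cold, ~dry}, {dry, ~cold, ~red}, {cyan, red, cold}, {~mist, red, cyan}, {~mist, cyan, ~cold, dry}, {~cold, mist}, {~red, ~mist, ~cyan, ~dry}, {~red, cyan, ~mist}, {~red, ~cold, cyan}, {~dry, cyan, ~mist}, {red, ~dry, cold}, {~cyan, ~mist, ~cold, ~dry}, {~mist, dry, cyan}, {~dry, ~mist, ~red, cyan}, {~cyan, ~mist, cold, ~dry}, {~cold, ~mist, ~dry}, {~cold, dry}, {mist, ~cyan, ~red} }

1

There are 2^5 = 32 truth assignments over (mist, cold, cyan, red, dry).
Split on dry. With dry = 1, the clauses containing dry are satisfied and ~dry drops from the rest; 1 of the 2^4 = 16 assignments to the other variables satisfy what remains.
With dry = 0, by the same count on the reduced clause set, 0 assignments work.
Total: 1 + 0 = 1.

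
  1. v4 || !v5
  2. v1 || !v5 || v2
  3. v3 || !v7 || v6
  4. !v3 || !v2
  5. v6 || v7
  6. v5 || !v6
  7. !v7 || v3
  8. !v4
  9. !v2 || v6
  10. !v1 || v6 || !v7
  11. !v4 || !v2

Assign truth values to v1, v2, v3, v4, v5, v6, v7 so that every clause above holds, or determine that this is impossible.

The clause (!v4) is unit, so v4 = false.
The clause (!v5) is unit, so v5 = false.
The clause (!v6) is unit, so v6 = false.
The clause (v7) is unit, so v7 = true.
The clause (v3) is unit, so v3 = true.
The clause (!v2) is unit, so v2 = false.
The clause (!v1) is unit, so v1 = false.
This assignment satisfies each clause.

v1 ↦ false, v2 ↦ false, v3 ↦ true, v4 ↦ false, v5 ↦ false, v6 ↦ false, v7 ↦ true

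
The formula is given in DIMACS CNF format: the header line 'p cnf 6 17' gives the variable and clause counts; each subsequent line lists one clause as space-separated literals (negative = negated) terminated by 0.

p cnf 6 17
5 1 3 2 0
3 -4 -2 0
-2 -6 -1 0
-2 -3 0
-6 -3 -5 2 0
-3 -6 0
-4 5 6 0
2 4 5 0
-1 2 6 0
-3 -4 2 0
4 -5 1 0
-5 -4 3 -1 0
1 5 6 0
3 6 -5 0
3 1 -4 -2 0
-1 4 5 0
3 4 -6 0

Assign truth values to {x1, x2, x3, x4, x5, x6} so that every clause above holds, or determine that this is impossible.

x1: True,  x2: False,  x3: False,  x4: True,  x5: False,  x6: True

Suppose x2 = False.
Suppose x3 = False.
Suppose x5 = False.
The clause (x1) is unit, so x1 = True.
The clause (x4) is unit, so x4 = True.
The clause (x6) is unit, so x6 = True.
This assignment satisfies each clause.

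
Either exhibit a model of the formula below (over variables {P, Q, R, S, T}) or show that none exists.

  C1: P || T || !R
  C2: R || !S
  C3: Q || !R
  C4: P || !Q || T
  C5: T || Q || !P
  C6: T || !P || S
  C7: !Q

The clause (!Q) is unit, so Q = false.
The clause (!R) is unit, so R = false.
The clause (!S) is unit, so S = false.
Case T = true:
All clauses hold; P can take either value.

P=true,  Q=false,  R=false,  S=false,  T=true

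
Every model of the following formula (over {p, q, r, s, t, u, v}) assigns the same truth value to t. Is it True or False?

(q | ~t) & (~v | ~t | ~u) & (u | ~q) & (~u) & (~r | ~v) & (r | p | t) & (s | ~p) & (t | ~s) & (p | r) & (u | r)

False

Suppose t = 1.
The clause (q) is unit, so q = 1.
The clause (u) is unit, so u = 1.
That conflicts with the unit clause (~u).
So every satisfying assignment has t = False.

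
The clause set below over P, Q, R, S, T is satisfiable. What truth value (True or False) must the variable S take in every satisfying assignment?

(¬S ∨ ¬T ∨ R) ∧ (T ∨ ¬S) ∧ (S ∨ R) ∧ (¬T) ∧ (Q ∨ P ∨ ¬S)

Suppose S = True.
The clause (T) is unit, so T = True.
Now (¬T) is unsatisfied and unit — conflict.
So every satisfying assignment has S = False.

False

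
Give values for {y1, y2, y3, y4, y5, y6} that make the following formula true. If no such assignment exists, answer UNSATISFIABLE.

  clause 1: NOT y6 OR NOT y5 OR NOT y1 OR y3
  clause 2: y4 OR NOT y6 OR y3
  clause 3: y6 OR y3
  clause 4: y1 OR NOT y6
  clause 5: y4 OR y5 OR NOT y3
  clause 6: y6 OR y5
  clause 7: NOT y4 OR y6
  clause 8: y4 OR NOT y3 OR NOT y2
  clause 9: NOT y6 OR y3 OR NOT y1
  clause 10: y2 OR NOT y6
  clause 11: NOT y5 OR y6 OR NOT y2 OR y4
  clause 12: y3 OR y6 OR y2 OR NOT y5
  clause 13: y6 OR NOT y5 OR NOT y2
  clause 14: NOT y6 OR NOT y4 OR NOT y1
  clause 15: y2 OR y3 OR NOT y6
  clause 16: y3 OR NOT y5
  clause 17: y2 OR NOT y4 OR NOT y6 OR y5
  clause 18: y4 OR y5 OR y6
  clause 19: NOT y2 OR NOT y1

y1: false,  y2: false,  y3: true,  y4: false,  y5: true,  y6: false

Suppose y6 = false.
From the singleton clause (y3), y3 = true.
From the singleton clause (y5), y5 = true.
From the singleton clause (NOT y4), y4 = false.
From the singleton clause (NOT y2), y2 = false.
All clauses hold; y1 can take either value.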